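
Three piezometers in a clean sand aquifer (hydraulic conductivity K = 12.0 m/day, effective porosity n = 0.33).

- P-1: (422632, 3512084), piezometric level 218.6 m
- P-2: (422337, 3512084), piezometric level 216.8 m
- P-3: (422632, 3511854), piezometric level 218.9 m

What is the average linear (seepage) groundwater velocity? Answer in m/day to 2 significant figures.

0.23 m/day

∂h/∂x = (216.8 − 218.6) / (422337 − 422632) = +0.006102
∂h/∂y = (218.9 − 218.6) / (3511854 − 3512084) = -0.001304
|∇h| = √(0.006102² + -0.001304²) = 0.00624
Seepage velocity v = K·i/n = 12.0 × 0.00624 / 0.33 = 0.2269 m/day.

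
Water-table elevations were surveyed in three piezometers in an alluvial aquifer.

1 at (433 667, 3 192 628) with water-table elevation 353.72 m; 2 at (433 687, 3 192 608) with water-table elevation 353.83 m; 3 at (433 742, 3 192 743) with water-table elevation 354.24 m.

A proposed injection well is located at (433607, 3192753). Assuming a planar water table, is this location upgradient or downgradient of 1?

downgradient

Taking 1 as reference: 2−1 = (20, -20, +0.11); 3−1 = (75, 115, +0.52).
Determinant of the coordinate differences = 20·115 − 75·(-20) = 3800.
∂h/∂x = [(+0.11)·115 − (+0.52)·(-20)] / 3800 = +0.006066
∂h/∂y = [20·(+0.52) − 75·(+0.11)] / 3800 = +0.0005658
Head at (433607, 3192753) = 353.72 + (+0.006066)·(-60) + (+0.0005658)·(125) = 353.43 m.
That is lower than the 353.72 m at 1, so the point is downgradient.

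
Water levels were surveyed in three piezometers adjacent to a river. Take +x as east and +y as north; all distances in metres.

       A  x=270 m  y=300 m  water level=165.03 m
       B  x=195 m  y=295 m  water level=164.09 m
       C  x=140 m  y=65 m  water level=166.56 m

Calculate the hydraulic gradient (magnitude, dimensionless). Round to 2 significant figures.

0.019

Three-point gradient (reference A): Δ to B = (-75, -5, -0.94), Δ to C = (-130, -235, +1.53).
∂h/∂x = +0.01346, ∂h/∂y = -0.01396 (det = 16975).
|∇h| = √(0.01346² + -0.01396²) = 0.01939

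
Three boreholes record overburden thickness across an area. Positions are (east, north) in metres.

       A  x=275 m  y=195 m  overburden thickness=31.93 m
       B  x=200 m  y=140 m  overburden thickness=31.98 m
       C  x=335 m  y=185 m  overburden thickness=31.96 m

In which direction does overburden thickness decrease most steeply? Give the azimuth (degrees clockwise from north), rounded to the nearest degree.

Differences from A: to B (Δx, Δy, Δh) = (-75, -55, +0.05); to C = (60, -10, +0.03).
Determinant of the coordinate differences = (-75)·(-10) − 60·(-55) = 4050.
∂d/∂x = [(+0.05)·(-10) − (+0.03)·(-55)] / 4050 = +0.0002840
∂d/∂y = [(-75)·(+0.03) − 60·(+0.05)] / 4050 = -0.001296
Steepest decrease is along −∇f: components (-0.0002840 E, +0.001296 N).
Azimuth = atan2(-0.0002840, +0.001296) = 347.6° ≈ 348°.

348°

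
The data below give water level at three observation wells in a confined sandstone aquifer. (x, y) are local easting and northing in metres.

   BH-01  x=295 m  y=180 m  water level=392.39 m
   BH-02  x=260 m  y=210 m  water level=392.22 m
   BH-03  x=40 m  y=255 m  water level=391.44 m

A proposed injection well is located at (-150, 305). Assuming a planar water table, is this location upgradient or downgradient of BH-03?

downgradient

With h = a·x + b·y + c and BH-01 as origin, the differences give:
  (-35)·a + 30·b = -0.17
  (-255)·a + 75·b = -0.95
Eliminate b (×75 and ×30, subtract): 5025·a = 15.750 → a = ∂h/∂x = +0.003134
Back-substitute: b = ∂h/∂y = -0.002010.
Head at (-150, 305) = 392.39 + (+0.003134)·(-445) + (-0.002010)·(125) = 390.74 m.
That is lower than the 391.44 m at BH-03, so the point is downgradient.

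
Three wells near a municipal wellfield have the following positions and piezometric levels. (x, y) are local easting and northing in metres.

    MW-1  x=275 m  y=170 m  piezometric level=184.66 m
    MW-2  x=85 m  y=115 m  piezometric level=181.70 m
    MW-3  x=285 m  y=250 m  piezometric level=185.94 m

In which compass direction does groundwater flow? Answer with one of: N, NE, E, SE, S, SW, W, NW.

SW

Three-point gradient (reference MW-1): Δ to MW-2 = (-190, -55, -2.96), Δ to MW-3 = (10, 80, +1.28).
∂h/∂x = +0.01136, ∂h/∂y = +0.01458 (det = -14650).
Flow = −∇h = (-0.01136 east, -0.01458 north), which points southwest.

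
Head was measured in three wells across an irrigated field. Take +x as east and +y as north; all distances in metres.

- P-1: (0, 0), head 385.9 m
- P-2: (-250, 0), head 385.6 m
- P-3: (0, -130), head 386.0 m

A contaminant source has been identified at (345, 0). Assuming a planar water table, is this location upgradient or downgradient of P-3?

upgradient

∂h/∂x = (385.6 − 385.9) / (-250 − 0) = +0.001200
∂h/∂y = (386.0 − 385.9) / (-130 − 0) = -0.0007692
Head at (345, 0) = 385.9 + (+0.001200)·(345) + (-0.0007692)·(0) = 386.31 m.
That is higher than the 386.0 m at P-3, so the point is upgradient.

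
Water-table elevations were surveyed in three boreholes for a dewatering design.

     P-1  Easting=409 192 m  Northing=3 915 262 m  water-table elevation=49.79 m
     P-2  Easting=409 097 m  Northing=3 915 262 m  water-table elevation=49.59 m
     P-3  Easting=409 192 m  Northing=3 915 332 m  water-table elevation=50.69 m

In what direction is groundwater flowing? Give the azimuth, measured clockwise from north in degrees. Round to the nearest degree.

189°

∂h/∂x = (49.59 − 49.79) / (409097 − 409192) = +0.002105
∂h/∂y = (50.69 − 49.79) / (3915332 − 3915262) = +0.01286
Flow direction (−∇h) has components (-0.002105 E, -0.01286 N).
Azimuth = atan2(E, N) = atan2(-0.002105, -0.01286) = 189.3° ≈ 189°.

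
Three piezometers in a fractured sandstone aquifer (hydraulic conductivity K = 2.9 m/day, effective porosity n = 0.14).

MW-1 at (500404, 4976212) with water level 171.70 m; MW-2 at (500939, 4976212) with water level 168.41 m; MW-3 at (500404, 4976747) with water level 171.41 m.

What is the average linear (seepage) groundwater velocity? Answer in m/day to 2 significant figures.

0.13 m/day

∂h/∂x = (168.41 − 171.70) / (500939 − 500404) = -0.006150
∂h/∂y = (171.41 − 171.70) / (4976747 − 4976212) = -0.0005421
|∇h| = √(-0.006150² + -0.0005421²) = 0.006174
Seepage velocity v = K·i/n = 2.9 × 0.006174 / 0.14 = 0.1279 m/day.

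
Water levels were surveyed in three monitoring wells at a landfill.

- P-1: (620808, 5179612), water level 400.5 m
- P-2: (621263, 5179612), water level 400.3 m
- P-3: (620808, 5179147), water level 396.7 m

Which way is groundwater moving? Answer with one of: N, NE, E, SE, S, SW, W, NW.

∂h/∂x = (400.3 − 400.5) / (621263 − 620808) = -0.0004396
∂h/∂y = (396.7 − 400.5) / (5179147 − 5179612) = +0.008172
Flow = −∇h = (+0.0004396 east, -0.008172 north), which points south.

S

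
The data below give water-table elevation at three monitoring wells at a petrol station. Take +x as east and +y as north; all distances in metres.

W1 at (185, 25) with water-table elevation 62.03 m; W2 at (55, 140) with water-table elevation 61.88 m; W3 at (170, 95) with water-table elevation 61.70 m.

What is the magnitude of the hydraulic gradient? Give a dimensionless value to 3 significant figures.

Differences from W1: to W2 (Δx, Δy, Δh) = (-130, 115, -0.15); to W3 = (-15, 70, -0.33).
Solve a·Δx + b·Δy = Δh: det = (-130)·70 − (-15)·115 = -7375.
∂h/∂x = [(-0.15)·70 − (-0.33)·115] / -7375 = -0.003722
∂h/∂y = [(-130)·(-0.33) − (-15)·(-0.15)] / -7375 = -0.005512
|∇h| = √(-0.003722² + -0.005512²) = 0.006651

0.00665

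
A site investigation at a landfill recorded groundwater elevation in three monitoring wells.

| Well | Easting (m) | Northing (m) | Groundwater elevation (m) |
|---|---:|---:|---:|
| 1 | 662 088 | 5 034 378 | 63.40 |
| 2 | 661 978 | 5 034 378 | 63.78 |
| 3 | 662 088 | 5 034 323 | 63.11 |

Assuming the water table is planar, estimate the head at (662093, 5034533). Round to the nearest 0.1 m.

64.2 m

∂h/∂x = (63.78 − 63.40) / (661978 − 662088) = -0.003455
∂h/∂y = (63.11 − 63.40) / (5034323 − 5034378) = +0.005273
h(662093, 5034533) = 63.40 + (-0.003455)·(5) + (+0.005273)·(155) = 63.40 -0.017 +0.817 = 64.200 m.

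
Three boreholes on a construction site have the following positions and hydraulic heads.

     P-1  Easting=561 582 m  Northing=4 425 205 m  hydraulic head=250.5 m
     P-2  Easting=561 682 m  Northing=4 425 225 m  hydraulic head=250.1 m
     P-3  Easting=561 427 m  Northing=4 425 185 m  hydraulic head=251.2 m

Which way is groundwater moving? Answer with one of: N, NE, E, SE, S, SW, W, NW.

SE

Differences from P-1: to P-2 (Δx, Δy, Δh) = (100, 20, -0.4); to P-3 = (-155, -20, +0.7).
Solve a·Δx + b·Δy = Δh: det = 100·(-20) − (-155)·20 = 1100.
∂h/∂x = [(-0.4)·(-20) − (+0.7)·20] / 1100 = -0.005455
∂h/∂y = [100·(+0.7) − (-155)·(-0.4)] / 1100 = +0.007273
Flow = −∇h = (+0.005455 east, -0.007273 north), which points southeast.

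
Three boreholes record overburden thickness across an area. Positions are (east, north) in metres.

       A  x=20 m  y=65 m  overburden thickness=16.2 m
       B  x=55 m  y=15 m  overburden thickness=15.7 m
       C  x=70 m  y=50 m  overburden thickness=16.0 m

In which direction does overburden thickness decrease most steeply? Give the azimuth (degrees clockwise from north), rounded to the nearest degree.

Differences from A: to B (Δx, Δy, Δh) = (35, -50, -0.5); to C = (50, -15, -0.2).
Solve a·Δx + b·Δy = Δd: det = 35·(-15) − 50·(-50) = 1975.
∂d/∂x = [(-0.5)·(-15) − (-0.2)·(-50)] / 1975 = -0.001266
∂d/∂y = [35·(-0.2) − 50·(-0.5)] / 1975 = +0.009114
Steepest decrease is along −∇f: components (+0.001266 E, -0.009114 N).
Azimuth = atan2(+0.001266, -0.009114) = 172.1° ≈ 172°.

172°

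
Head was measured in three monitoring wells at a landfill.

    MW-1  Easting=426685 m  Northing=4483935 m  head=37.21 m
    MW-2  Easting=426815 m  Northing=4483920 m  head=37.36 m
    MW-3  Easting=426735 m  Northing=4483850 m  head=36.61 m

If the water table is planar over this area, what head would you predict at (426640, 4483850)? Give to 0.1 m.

Three-point gradient (reference MW-1): Δ to MW-2 = (130, -15, +0.15), Δ to MW-3 = (50, -85, -0.60).
∂h/∂x = +0.002112, ∂h/∂y = +0.008301 (det = -10300).
h(426640, 4483850) = 37.21 + (+0.002112)·(-45) + (+0.008301)·(-85) = 37.21 -0.095 -0.706 = 36.409 m.

36.4 m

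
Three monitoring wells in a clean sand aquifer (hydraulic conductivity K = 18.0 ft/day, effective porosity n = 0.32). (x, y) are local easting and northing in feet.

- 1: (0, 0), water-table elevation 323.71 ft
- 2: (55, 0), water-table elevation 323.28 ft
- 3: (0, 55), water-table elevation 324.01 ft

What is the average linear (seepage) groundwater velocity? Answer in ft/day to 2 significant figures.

∂h/∂x = (323.28 − 323.71) / (55 − 0) = -0.007818
∂h/∂y = (324.01 − 323.71) / (55 − 0) = +0.005455
|∇h| = √(-0.007818² + 0.005455²) = 0.009533
Seepage velocity v = K·i/n = 18.0 × 0.009533 / 0.32 = 0.5362 ft/day.

0.54 ft/day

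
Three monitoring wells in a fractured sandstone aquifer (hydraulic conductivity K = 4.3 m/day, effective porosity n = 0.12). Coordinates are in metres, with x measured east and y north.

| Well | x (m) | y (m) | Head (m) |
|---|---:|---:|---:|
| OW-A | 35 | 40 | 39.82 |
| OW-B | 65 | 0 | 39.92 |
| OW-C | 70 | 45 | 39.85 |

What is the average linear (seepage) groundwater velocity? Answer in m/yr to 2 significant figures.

Taking OW-A as reference: OW-B−OW-A = (30, -40, +0.10); OW-C−OW-A = (35, 5, +0.03).
Determinant of the coordinate differences = 30·5 − 35·(-40) = 1550.
∂h/∂x = [(+0.10)·5 − (+0.03)·(-40)] / 1550 = +0.001097
∂h/∂y = [30·(+0.03) − 35·(+0.10)] / 1550 = -0.001677
|∇h| = √(0.001097² + -0.001677²) = 0.002004
Seepage velocity v = K·i/n = 4.3 × 0.002004 / 0.12 = 0.07181 m/day = 26.23 m/yr.

26 m/yr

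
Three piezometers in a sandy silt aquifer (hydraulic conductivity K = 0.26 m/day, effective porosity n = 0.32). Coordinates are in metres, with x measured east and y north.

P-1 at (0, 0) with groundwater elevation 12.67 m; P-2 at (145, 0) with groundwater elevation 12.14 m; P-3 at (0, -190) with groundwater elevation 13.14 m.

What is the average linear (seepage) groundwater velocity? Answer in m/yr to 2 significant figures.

1.3 m/yr

∂h/∂x = (12.14 − 12.67) / (145 − 0) = -0.003655
∂h/∂y = (13.14 − 12.67) / (-190 − 0) = -0.002474
|∇h| = √(-0.003655² + -0.002474²) = 0.004414
Seepage velocity v = K·i/n = 0.26 × 0.004414 / 0.32 = 0.003586 m/day = 1.31 m/yr.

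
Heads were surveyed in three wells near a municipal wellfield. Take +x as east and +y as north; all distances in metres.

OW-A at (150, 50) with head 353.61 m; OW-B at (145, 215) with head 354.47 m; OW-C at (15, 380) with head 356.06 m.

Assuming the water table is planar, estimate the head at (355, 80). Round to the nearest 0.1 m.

352.6 m

With h = a·x + b·y + c and OW-A as origin, the differences give:
  (-5)·a + 165·b = +0.86
  (-135)·a + 330·b = +2.45
Eliminate b (×330 and ×165, subtract): 20625·a = -120.450 → a = ∂h/∂x = -0.005840
Back-substitute: b = ∂h/∂y = +0.005035.
h(355, 80) = 353.61 + (-0.005840)·(205) + (+0.005035)·(30) = 353.61 -1.197 +0.151 = 352.564 m.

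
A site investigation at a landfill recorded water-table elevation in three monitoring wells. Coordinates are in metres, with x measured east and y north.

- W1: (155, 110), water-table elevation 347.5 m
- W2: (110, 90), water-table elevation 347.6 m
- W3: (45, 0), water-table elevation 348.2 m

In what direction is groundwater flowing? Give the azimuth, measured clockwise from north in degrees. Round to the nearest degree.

Taking W1 as reference: W2−W1 = (-45, -20, +0.1); W3−W1 = (-110, -110, +0.7).
Solve a·Δx + b·Δy = Δh: det = (-45)·(-110) − (-110)·(-20) = 2750.
∂h/∂x = [(+0.1)·(-110) − (+0.7)·(-20)] / 2750 = +0.001091
∂h/∂y = [(-45)·(+0.7) − (-110)·(+0.1)] / 2750 = -0.007455
Flow direction (−∇h) has components (-0.001091 E, +0.007455 N).
Azimuth = atan2(E, N) = atan2(-0.001091, +0.007455) = 351.7° ≈ 352°.

352°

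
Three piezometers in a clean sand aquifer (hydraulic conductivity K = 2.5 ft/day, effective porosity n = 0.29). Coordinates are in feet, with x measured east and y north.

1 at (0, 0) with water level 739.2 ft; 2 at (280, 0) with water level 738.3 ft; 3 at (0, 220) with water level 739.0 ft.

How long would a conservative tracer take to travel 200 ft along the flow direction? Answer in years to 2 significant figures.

∂h/∂x = (738.3 − 739.2) / (280 − 0) = -0.003214
∂h/∂y = (739.0 − 739.2) / (220 − 0) = -0.0009091
|∇h| = √(-0.003214² + -0.0009091²) = 0.00334
Seepage velocity v = K·i/n = 2.5 × 0.00334 / 0.29 = 0.02879 ft/day.
t = 200 / 0.02879 = 6947 days = 19 years.

19 years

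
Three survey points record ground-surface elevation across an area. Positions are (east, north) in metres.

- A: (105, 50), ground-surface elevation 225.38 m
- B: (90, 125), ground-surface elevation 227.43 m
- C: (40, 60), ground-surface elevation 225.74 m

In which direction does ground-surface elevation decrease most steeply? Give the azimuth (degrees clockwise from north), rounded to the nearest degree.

177°

Differences from A: to B (Δx, Δy, Δh) = (-15, 75, +2.05); to C = (-65, 10, +0.36).
Determinant of the coordinate differences = (-15)·10 − (-65)·75 = 4725.
∂z/∂x = [(+2.05)·10 − (+0.36)·75] / 4725 = -0.001376
∂z/∂y = [(-15)·(+0.36) − (-65)·(+2.05)] / 4725 = +0.02706
Steepest decrease is along −∇f: components (+0.001376 E, -0.02706 N).
Azimuth = atan2(+0.001376, -0.02706) = 177.1° ≈ 177°.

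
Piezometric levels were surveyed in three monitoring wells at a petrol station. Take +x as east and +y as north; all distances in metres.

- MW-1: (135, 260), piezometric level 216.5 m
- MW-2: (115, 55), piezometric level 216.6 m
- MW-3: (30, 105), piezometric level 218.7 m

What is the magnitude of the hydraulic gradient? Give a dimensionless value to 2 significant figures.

Differences from MW-1: to MW-2 (Δx, Δy, Δh) = (-20, -205, +0.1); to MW-3 = (-105, -155, +2.2).
Determinant of the coordinate differences = (-20)·(-155) − (-105)·(-205) = -18425.
∂h/∂x = [(+0.1)·(-155) − (+2.2)·(-205)] / -18425 = -0.02364
∂h/∂y = [(-20)·(+2.2) − (-105)·(+0.1)] / -18425 = +0.001818
|∇h| = √(-0.02364² + 0.001818²) = 0.02371

0.024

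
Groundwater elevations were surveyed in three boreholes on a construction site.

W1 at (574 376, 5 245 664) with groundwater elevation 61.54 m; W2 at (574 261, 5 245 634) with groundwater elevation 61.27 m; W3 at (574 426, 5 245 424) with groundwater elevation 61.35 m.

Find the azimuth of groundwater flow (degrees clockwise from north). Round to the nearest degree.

239°

Taking W1 as reference: W2−W1 = (-115, -30, -0.27); W3−W1 = (50, -240, -0.19).
Solve a·Δx + b·Δy = Δh: det = (-115)·(-240) − 50·(-30) = 29100.
∂h/∂x = [(-0.27)·(-240) − (-0.19)·(-30)] / 29100 = +0.002031
∂h/∂y = [(-115)·(-0.19) − 50·(-0.27)] / 29100 = +0.001215
Flow direction (−∇h) has components (-0.002031 E, -0.001215 N).
Azimuth = atan2(E, N) = atan2(-0.002031, -0.001215) = 239.1° ≈ 239°.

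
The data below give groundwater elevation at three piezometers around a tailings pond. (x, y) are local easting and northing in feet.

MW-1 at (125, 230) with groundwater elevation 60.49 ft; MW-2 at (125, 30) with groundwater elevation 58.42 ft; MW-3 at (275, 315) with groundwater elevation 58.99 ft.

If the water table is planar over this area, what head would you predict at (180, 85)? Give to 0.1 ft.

With h = a·x + b·y + c and MW-1 as origin, the differences give:
  0·a + (-200)·b = -2.07
  150·a + 85·b = -1.50
Eliminate b (×85 and ×(-200), subtract): 30000·a = -475.950 → a = ∂h/∂x = -0.01587
Back-substitute: b = ∂h/∂y = +0.01035.
h(180, 85) = 60.49 + (-0.01587)·(55) + (+0.01035)·(-145) = 60.49 -0.873 -1.501 = 58.117 ft.

58.1 ft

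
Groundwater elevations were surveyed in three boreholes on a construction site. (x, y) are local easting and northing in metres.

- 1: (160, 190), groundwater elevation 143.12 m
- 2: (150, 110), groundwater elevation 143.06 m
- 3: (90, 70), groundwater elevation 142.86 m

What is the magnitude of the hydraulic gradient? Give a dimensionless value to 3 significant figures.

0.00311

With h = a·x + b·y + c and 1 as origin, the differences give:
  (-10)·a + (-80)·b = -0.06
  (-70)·a + (-120)·b = -0.26
Eliminate b (×(-120) and ×(-80), subtract): -4400·a = -13.600 → a = ∂h/∂x = +0.003091
Back-substitute: b = ∂h/∂y = +0.0003636.
|∇h| = √(0.003091² + 0.0003636²) = 0.003112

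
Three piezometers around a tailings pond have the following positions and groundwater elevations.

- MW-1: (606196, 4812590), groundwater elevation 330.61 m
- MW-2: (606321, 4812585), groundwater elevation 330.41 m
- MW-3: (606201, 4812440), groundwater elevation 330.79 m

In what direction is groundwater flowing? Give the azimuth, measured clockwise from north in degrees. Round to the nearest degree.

053°

Taking MW-1 as reference: MW-2−MW-1 = (125, -5, -0.20); MW-3−MW-1 = (5, -150, +0.18).
Determinant of the coordinate differences = 125·(-150) − 5·(-5) = -18725.
∂h/∂x = [(-0.20)·(-150) − (+0.18)·(-5)] / -18725 = -0.001650
∂h/∂y = [125·(+0.18) − 5·(-0.20)] / -18725 = -0.001255
Flow direction (−∇h) has components (+0.001650 E, +0.001255 N).
Azimuth = atan2(E, N) = atan2(+0.001650, +0.001255) = 52.7° ≈ 053°.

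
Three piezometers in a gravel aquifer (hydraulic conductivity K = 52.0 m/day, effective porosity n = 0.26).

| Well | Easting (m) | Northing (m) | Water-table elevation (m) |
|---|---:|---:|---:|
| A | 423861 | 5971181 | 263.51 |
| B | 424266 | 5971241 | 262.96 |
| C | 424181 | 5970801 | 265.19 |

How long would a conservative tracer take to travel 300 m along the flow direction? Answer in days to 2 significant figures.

Differences from A: to B (Δx, Δy, Δh) = (405, 60, -0.55); to C = (320, -380, +1.68).
Solve a·Δx + b·Δy = Δh: det = 405·(-380) − 320·60 = -173100.
∂h/∂x = [(-0.55)·(-380) − (+1.68)·60] / -173100 = -0.0006251
∂h/∂y = [405·(+1.68) − 320·(-0.55)] / -173100 = -0.004947
|∇h| = √(-0.0006251² + -0.004947²) = 0.004986
Seepage velocity v = K·i/n = 52.0 × 0.004986 / 0.26 = 0.9972 m/day.
t = 300 / 0.9972 = 300.8 days.

300 days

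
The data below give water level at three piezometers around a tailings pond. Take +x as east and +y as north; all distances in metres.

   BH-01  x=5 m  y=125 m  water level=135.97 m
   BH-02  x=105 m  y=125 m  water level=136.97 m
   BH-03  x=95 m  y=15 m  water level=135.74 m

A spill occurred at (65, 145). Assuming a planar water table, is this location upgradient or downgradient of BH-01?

upgradient

Taking BH-01 as reference: BH-02−BH-01 = (100, 0, +1.00); BH-03−BH-01 = (90, -110, -0.23).
Solve a·Δx + b·Δy = Δh: det = 100·(-110) − 90·0 = -11000.
∂h/∂x = [(+1.00)·(-110) − (-0.23)·0] / -11000 = +0.01000
∂h/∂y = [100·(-0.23) − 90·(+1.00)] / -11000 = +0.01027
Head at (65, 145) = 135.97 + (+0.01000)·(60) + (+0.01027)·(20) = 136.78 m.
That is higher than the 135.97 m at BH-01, so the point is upgradient.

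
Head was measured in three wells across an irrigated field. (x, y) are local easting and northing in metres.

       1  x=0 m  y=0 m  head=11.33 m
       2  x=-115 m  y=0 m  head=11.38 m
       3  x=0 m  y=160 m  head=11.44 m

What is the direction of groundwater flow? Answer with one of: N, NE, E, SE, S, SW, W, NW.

∂h/∂x = (11.38 − 11.33) / (-115 − 0) = -0.0004348
∂h/∂y = (11.44 − 11.33) / (160 − 0) = +0.0006875
Flow = −∇h = (+0.0004348 east, -0.0006875 north), which points southeast.

SE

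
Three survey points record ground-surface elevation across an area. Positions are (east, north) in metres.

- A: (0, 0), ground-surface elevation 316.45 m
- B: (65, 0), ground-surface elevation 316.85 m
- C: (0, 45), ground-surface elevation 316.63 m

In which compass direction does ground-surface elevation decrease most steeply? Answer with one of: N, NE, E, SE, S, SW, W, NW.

∂z/∂x = (316.85 − 316.45) / (65 − 0) = +0.006154
∂z/∂y = (316.63 − 316.45) / (45 − 0) = +0.004000
Steepest decrease is along −∇f = (-0.006154 E, -0.004000 N) → southwest.

SW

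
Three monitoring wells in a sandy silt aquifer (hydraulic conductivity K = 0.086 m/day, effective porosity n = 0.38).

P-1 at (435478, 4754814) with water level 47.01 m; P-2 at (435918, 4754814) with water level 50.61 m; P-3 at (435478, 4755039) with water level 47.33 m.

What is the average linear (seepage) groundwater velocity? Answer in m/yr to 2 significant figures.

∂h/∂x = (50.61 − 47.01) / (435918 − 435478) = +0.008182
∂h/∂y = (47.33 − 47.01) / (4755039 − 4754814) = +0.001422
|∇h| = √(0.008182² + 0.001422²) = 0.008305
Seepage velocity v = K·i/n = 0.086 × 0.008305 / 0.38 = 0.00188 m/day = 0.6867 m/yr.

0.69 m/yr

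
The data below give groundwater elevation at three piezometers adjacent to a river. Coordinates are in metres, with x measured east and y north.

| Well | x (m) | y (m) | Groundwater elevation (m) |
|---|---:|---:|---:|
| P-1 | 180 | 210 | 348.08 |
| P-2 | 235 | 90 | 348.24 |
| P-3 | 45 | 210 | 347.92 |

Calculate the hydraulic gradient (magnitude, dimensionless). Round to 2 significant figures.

0.0014

Differences from P-1: to P-2 (Δx, Δy, Δh) = (55, -120, +0.16); to P-3 = (-135, 0, -0.16).
Solve a·Δx + b·Δy = Δh: det = 55·0 − (-135)·(-120) = -16200.
∂h/∂x = [(+0.16)·0 − (-0.16)·(-120)] / -16200 = +0.001185
∂h/∂y = [55·(-0.16) − (-135)·(+0.16)] / -16200 = -0.0007901
|∇h| = √(0.001185² + -0.0007901²) = 0.001424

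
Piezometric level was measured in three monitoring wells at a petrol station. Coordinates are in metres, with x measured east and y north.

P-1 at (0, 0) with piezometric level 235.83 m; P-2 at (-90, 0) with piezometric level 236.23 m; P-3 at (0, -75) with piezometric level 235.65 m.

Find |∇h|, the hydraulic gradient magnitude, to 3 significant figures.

0.00505

∂h/∂x = (236.23 − 235.83) / (-90 − 0) = -0.004444
∂h/∂y = (235.65 − 235.83) / (-75 − 0) = +0.002400
|∇h| = √(-0.004444² + 0.002400²) = 0.005051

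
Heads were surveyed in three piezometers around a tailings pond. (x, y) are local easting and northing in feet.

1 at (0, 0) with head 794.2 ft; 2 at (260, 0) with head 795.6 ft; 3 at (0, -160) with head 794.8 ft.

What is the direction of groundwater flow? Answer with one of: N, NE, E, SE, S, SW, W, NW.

NW

∂h/∂x = (795.6 − 794.2) / (260 − 0) = +0.005385
∂h/∂y = (794.8 − 794.2) / (-160 − 0) = -0.003750
Flow = −∇h = (-0.005385 east, +0.003750 north), which points northwest.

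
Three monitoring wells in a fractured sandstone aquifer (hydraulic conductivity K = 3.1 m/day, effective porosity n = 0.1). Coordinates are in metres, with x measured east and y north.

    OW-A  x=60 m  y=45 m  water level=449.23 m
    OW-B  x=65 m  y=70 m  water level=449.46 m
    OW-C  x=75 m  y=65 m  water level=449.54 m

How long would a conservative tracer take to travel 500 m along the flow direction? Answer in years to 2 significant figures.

Taking OW-A as reference: OW-B−OW-A = (5, 25, +0.23); OW-C−OW-A = (15, 20, +0.31).
Determinant of the coordinate differences = 5·20 − 15·25 = -275.
∂h/∂x = [(+0.23)·20 − (+0.31)·25] / -275 = +0.01145
∂h/∂y = [5·(+0.31) − 15·(+0.23)] / -275 = +0.006909
|∇h| = √(0.01145² + 0.006909²) = 0.01337
Seepage velocity v = K·i/n = 3.1 × 0.01337 / 0.1 = 0.4145 m/day.
t = 500 / 0.4145 = 1206 days = 3.3 years.

3.3 years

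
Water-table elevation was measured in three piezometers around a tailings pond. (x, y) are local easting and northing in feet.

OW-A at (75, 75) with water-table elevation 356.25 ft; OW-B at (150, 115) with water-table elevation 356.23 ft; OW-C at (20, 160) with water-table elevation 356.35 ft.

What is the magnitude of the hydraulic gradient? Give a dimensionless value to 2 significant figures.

Three-point gradient (reference OW-A): Δ to OW-B = (75, 40, -0.02), Δ to OW-C = (-55, 85, +0.10).
∂h/∂x = -0.0006647, ∂h/∂y = +0.0007464 (det = 8575).
|∇h| = √(-0.0006647² + 0.0007464²) = 0.0009995

0.00100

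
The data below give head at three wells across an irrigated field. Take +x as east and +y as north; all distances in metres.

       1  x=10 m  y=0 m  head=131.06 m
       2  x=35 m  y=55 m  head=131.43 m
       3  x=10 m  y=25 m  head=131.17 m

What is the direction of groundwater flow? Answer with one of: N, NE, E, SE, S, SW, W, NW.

Taking 1 as reference: 2−1 = (25, 55, +0.37); 3−1 = (0, 25, +0.11).
Determinant of the coordinate differences = 25·25 − 0·55 = 625.
∂h/∂x = [(+0.37)·25 − (+0.11)·55] / 625 = +0.005120
∂h/∂y = [25·(+0.11) − 0·(+0.37)] / 625 = +0.004400
Flow = −∇h = (-0.005120 east, -0.004400 north), which points southwest.

SW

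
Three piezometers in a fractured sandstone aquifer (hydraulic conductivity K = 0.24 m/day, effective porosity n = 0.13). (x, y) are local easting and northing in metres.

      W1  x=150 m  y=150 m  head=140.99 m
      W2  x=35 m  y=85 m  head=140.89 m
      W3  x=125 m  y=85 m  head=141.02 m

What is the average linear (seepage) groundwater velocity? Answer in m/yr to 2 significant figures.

Taking W1 as reference: W2−W1 = (-115, -65, -0.10); W3−W1 = (-25, -65, +0.03).
Determinant of the coordinate differences = (-115)·(-65) − (-25)·(-65) = 5850.
∂h/∂x = [(-0.10)·(-65) − (+0.03)·(-65)] / 5850 = +0.001444
∂h/∂y = [(-115)·(+0.03) − (-25)·(-0.10)] / 5850 = -0.001017
|∇h| = √(0.001444² + -0.001017²) = 0.001766
Seepage velocity v = K·i/n = 0.24 × 0.001766 / 0.13 = 0.00326 m/day = 1.191 m/yr.

1.2 m/yr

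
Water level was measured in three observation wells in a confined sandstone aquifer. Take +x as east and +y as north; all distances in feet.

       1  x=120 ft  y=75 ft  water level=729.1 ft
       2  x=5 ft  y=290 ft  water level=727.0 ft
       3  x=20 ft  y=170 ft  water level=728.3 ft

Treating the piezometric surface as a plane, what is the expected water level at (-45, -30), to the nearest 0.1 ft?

Taking 1 as reference: 2−1 = (-115, 215, -2.1); 3−1 = (-100, 95, -0.8).
Determinant of the coordinate differences = (-115)·95 − (-100)·215 = 10575.
∂h/∂x = [(-2.1)·95 − (-0.8)·215] / 10575 = -0.002600
∂h/∂y = [(-115)·(-0.8) − (-100)·(-2.1)] / 10575 = -0.01116
h(-45, -30) = 729.1 + (-0.002600)·(-165) + (-0.01116)·(-105) = 729.1 +0.429 +1.172 = 730.701 ft.

730.7 ft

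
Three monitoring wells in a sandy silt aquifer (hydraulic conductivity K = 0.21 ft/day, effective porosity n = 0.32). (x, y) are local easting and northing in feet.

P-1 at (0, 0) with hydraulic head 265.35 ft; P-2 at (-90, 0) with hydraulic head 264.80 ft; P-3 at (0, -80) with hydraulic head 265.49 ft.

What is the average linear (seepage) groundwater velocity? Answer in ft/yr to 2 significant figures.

∂h/∂x = (264.80 − 265.35) / (-90 − 0) = +0.006111
∂h/∂y = (265.49 − 265.35) / (-80 − 0) = -0.001750
|∇h| = √(0.006111² + -0.001750²) = 0.006357
Seepage velocity v = K·i/n = 0.21 × 0.006357 / 0.32 = 0.004172 ft/day = 1.524 ft/yr.

1.5 ft/yr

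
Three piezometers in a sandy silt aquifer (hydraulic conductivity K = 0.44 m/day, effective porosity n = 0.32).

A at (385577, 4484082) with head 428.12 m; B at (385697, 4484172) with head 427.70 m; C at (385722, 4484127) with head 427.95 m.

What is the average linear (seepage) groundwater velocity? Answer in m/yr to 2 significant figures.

Taking A as reference: B−A = (120, 90, -0.42); C−A = (145, 45, -0.17).
Solve a·Δx + b·Δy = Δh: det = 120·45 − 145·90 = -7650.
∂h/∂x = [(-0.42)·45 − (-0.17)·90] / -7650 = +0.0004706
∂h/∂y = [120·(-0.17) − 145·(-0.42)] / -7650 = -0.005294
|∇h| = √(0.0004706² + -0.005294²) = 0.005315
Seepage velocity v = K·i/n = 0.44 × 0.005315 / 0.32 = 0.007308 m/day = 2.669 m/yr.

2.7 m/yr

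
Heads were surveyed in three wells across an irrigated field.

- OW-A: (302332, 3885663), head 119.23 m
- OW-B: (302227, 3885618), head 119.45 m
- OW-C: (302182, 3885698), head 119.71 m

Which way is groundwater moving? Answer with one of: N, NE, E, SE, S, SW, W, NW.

SE

Taking OW-A as reference: OW-B−OW-A = (-105, -45, +0.22); OW-C−OW-A = (-150, 35, +0.48).
Solve a·Δx + b·Δy = Δh: det = (-105)·35 − (-150)·(-45) = -10425.
∂h/∂x = [(+0.22)·35 − (+0.48)·(-45)] / -10425 = -0.002811
∂h/∂y = [(-105)·(+0.48) − (-150)·(+0.22)] / -10425 = +0.001669
Flow = −∇h = (+0.002811 east, -0.001669 north), which points southeast.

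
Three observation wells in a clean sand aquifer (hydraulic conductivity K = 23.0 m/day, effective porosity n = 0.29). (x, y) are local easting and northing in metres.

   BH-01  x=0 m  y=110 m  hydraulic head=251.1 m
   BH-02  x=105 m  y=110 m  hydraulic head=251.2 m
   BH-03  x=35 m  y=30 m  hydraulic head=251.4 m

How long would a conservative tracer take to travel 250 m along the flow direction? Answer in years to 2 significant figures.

2.5 years

Three-point gradient (reference BH-01): Δ to BH-02 = (105, 0, +0.1), Δ to BH-03 = (35, -80, +0.3).
∂h/∂x = +0.0009524, ∂h/∂y = -0.003333 (det = -8400).
|∇h| = √(0.0009524² + -0.003333²) = 0.003466
Seepage velocity v = K·i/n = 23.0 × 0.003466 / 0.29 = 0.2749 m/day.
t = 250 / 0.2749 = 909.4 days = 2.49 years.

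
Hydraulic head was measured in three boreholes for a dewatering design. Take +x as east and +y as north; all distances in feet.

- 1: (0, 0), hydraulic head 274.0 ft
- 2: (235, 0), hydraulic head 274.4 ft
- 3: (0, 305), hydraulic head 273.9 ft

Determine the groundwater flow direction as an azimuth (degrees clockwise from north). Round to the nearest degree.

∂h/∂x = (274.4 − 274.0) / (235 − 0) = +0.001702
∂h/∂y = (273.9 − 274.0) / (305 − 0) = -0.0003279
Flow direction (−∇h) has components (-0.001702 E, +0.0003279 N).
Azimuth = atan2(E, N) = atan2(-0.001702, +0.0003279) = 280.9° ≈ 281°.

281°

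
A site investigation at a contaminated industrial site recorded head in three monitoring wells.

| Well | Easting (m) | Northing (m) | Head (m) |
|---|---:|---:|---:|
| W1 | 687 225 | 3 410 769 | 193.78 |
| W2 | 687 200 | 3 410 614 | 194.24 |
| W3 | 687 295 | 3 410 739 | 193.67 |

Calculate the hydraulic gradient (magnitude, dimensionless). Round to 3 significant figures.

0.00368

With h = a·x + b·y + c and W1 as origin, the differences give:
  (-25)·a + (-155)·b = +0.46
  70·a + (-30)·b = -0.11
Eliminate b (×(-30) and ×(-155), subtract): 11600·a = -30.850 → a = ∂h/∂x = -0.002659
Back-substitute: b = ∂h/∂y = -0.002539.
|∇h| = √(-0.002659² + -0.002539²) = 0.003677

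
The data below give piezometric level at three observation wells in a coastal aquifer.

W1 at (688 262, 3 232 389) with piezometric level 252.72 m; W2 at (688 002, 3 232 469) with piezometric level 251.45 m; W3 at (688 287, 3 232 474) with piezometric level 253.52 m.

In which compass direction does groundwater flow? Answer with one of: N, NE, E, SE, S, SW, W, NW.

Taking W1 as reference: W2−W1 = (-260, 80, -1.27); W3−W1 = (25, 85, +0.80).
Solve a·Δx + b·Δy = Δh: det = (-260)·85 − 25·80 = -24100.
∂h/∂x = [(-1.27)·85 − (+0.80)·80] / -24100 = +0.007135
∂h/∂y = [(-260)·(+0.80) − 25·(-1.27)] / -24100 = +0.007313
Flow = −∇h = (-0.007135 east, -0.007313 north), which points southwest.

SW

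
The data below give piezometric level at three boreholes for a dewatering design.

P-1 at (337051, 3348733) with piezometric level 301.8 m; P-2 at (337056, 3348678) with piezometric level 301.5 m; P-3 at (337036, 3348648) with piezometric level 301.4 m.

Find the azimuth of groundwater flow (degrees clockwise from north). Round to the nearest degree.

152°

Differences from P-1: to P-2 (Δx, Δy, Δh) = (5, -55, -0.3); to P-3 = (-15, -85, -0.4).
Solve a·Δx + b·Δy = Δh: det = 5·(-85) − (-15)·(-55) = -1250.
∂h/∂x = [(-0.3)·(-85) − (-0.4)·(-55)] / -1250 = -0.002800
∂h/∂y = [5·(-0.4) − (-15)·(-0.3)] / -1250 = +0.005200
Flow direction (−∇h) has components (+0.002800 E, -0.005200 N).
Azimuth = atan2(E, N) = atan2(+0.002800, -0.005200) = 151.7° ≈ 152°.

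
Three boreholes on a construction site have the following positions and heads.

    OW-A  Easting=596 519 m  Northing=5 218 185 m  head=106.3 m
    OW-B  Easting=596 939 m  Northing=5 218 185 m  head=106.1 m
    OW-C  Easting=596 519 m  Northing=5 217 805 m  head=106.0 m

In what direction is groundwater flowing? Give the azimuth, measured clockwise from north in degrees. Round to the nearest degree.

149°

∂h/∂x = (106.1 − 106.3) / (596939 − 596519) = -0.0004762
∂h/∂y = (106.0 − 106.3) / (5217805 − 5218185) = +0.0007895
Flow direction (−∇h) has components (+0.0004762 E, -0.0007895 N).
Azimuth = atan2(E, N) = atan2(+0.0004762, -0.0007895) = 148.9° ≈ 149°.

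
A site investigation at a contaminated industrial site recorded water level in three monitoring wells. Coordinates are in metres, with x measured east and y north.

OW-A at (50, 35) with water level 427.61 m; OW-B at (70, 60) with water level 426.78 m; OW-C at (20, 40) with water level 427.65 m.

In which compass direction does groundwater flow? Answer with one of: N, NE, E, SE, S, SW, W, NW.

N

Differences from OW-A: to OW-B (Δx, Δy, Δh) = (20, 25, -0.83); to OW-C = (-30, 5, +0.04).
Determinant of the coordinate differences = 20·5 − (-30)·25 = 850.
∂h/∂x = [(-0.83)·5 − (+0.04)·25] / 850 = -0.006059
∂h/∂y = [20·(+0.04) − (-30)·(-0.83)] / 850 = -0.02835
Flow = −∇h = (+0.006059 east, +0.02835 north), which points north.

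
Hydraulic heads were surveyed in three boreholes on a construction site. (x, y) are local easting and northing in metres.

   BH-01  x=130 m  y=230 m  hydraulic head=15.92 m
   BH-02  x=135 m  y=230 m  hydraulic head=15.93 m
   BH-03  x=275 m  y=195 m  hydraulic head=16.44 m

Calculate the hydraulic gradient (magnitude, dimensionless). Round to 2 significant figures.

0.0069

With h = a·x + b·y + c and BH-01 as origin, the differences give:
  5·a + 0·b = +0.01
  145·a + (-35)·b = +0.52
Eliminate b (×(-35) and ×0, subtract): -175·a = -0.350 → a = ∂h/∂x = +0.002000
Back-substitute: b = ∂h/∂y = -0.006571.
|∇h| = √(0.002000² + -0.006571²) = 0.006869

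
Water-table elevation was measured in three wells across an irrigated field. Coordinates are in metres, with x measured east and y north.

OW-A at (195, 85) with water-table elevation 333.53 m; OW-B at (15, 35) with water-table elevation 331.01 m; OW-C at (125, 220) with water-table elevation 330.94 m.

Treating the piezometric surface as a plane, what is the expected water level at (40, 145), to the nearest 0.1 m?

330.3 m

Differences from OW-A: to OW-B (Δx, Δy, Δh) = (-180, -50, -2.52); to OW-C = (-70, 135, -2.59).
Solve a·Δx + b·Δy = Δh: det = (-180)·135 − (-70)·(-50) = -27800.
∂h/∂x = [(-2.52)·135 − (-2.59)·(-50)] / -27800 = +0.01690
∂h/∂y = [(-180)·(-2.59) − (-70)·(-2.52)] / -27800 = -0.01042
h(40, 145) = 333.53 + (+0.01690)·(-155) + (-0.01042)·(60) = 333.53 -2.619 -0.625 = 330.286 m.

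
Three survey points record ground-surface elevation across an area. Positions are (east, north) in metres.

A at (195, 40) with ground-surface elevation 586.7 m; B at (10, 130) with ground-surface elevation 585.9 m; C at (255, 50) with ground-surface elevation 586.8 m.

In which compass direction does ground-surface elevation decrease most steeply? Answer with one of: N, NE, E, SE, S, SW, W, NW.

With z = a·x + b·y + c and A as origin, the differences give:
  (-185)·a + 90·b = -0.8
  60·a + 10·b = +0.1
Eliminate b (×10 and ×90, subtract): -7250·a = -17.00 → a = ∂z/∂x = +0.002345
Back-substitute: b = ∂z/∂y = -0.004069.
Steepest decrease is along −∇f = (-0.002345 E, +0.004069 N) → northwest.

NW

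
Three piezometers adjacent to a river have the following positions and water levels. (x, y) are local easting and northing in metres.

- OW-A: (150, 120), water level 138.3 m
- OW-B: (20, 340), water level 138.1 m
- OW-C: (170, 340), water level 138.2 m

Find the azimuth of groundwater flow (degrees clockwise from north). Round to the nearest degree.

Taking OW-A as reference: OW-B−OW-A = (-130, 220, -0.2); OW-C−OW-A = (20, 220, -0.1).
Determinant of the coordinate differences = (-130)·220 − 20·220 = -33000.
∂h/∂x = [(-0.2)·220 − (-0.1)·220] / -33000 = +0.0006667
∂h/∂y = [(-130)·(-0.1) − 20·(-0.2)] / -33000 = -0.0005152
Flow direction (−∇h) has components (-0.0006667 E, +0.0005152 N).
Azimuth = atan2(E, N) = atan2(-0.0006667, +0.0005152) = 307.7° ≈ 308°.

308°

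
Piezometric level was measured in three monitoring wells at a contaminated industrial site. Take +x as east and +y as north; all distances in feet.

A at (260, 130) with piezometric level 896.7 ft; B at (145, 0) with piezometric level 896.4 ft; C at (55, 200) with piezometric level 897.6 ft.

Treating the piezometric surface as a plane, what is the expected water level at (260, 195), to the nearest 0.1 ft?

Differences from A: to B (Δx, Δy, Δh) = (-115, -130, -0.3); to C = (-205, 70, +0.9).
Solve a·Δx + b·Δy = Δh: det = (-115)·70 − (-205)·(-130) = -34700.
∂h/∂x = [(-0.3)·70 − (+0.9)·(-130)] / -34700 = -0.002767
∂h/∂y = [(-115)·(+0.9) − (-205)·(-0.3)] / -34700 = +0.004755
h(260, 195) = 896.7 + (-0.002767)·(0) + (+0.004755)·(65) = 896.7 -0.000 +0.309 = 897.009 ft.

897.0 ft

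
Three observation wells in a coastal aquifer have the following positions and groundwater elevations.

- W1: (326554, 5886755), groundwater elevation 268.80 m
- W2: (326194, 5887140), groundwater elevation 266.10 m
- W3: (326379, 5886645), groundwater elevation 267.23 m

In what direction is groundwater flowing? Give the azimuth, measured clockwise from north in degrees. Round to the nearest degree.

Taking W1 as reference: W2−W1 = (-360, 385, -2.70); W3−W1 = (-175, -110, -1.57).
Determinant of the coordinate differences = (-360)·(-110) − (-175)·385 = 106975.
∂h/∂x = [(-2.70)·(-110) − (-1.57)·385] / 106975 = +0.008427
∂h/∂y = [(-360)·(-1.57) − (-175)·(-2.70)] / 106975 = +0.0008666
Flow direction (−∇h) has components (-0.008427 E, -0.0008666 N).
Azimuth = atan2(E, N) = atan2(-0.008427, -0.0008666) = 264.1° ≈ 264°.

264°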